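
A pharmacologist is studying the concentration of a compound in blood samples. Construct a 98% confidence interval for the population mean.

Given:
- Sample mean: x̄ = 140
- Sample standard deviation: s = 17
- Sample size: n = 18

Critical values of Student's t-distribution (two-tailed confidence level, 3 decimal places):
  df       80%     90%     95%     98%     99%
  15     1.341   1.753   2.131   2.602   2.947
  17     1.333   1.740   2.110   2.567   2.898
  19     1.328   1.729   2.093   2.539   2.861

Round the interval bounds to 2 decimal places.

The population standard deviation σ is unknown (only the sample standard deviation s is given), so use a t-interval with df = n - 1 = 18 - 1 = 17.

For 98% confidence with df = 17, t* = 2.567 (from t-table)

Standard error: SE = s/√n = 17/√18 = 4.006938

Margin of error: E = t* × SE = 2.567 × 4.006938 = 10.2858

T-interval: x̄ ± E = 140 ± 10.2858 = (129.7142, 150.2858)

Rounded to 2 decimal places:

(129.71, 150.29)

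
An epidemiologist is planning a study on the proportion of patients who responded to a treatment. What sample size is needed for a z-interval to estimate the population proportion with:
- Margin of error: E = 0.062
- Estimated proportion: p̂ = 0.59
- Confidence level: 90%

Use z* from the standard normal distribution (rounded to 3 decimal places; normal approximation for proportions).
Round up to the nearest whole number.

Using z* for proportion z-interval (normal approximation).

For 90% confidence, z* = 1.645 (from standard normal table)

Sample size formula for proportion z-interval: n = z*²p̂(1-p̂)/E²

n = 1.645² × 0.59 × 0.41 / 0.062²
  = 2.706025 × 0.2419 / 0.003844
  = 170.2881

Round up to the nearest whole number: n = 171

171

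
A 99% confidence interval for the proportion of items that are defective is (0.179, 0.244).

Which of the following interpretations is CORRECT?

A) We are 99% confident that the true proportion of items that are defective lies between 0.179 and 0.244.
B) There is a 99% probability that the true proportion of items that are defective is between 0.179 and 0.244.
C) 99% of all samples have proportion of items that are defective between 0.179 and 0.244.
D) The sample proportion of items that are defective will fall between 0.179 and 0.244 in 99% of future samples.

A confidence interval represents our confidence in the procedure, not a probability statement about the parameter.

Key concept: If we repeated this sampling process many times and computed a 99% CI each time, about 99% of those intervals would contain the true population parameter.

For this specific interval (0.179, 0.244):
- Midpoint (point estimate): 0.2115
- Margin of error: 0.0325

The correct interpretation is the one stating confidence that the true parameter lies in the interval — option A.

A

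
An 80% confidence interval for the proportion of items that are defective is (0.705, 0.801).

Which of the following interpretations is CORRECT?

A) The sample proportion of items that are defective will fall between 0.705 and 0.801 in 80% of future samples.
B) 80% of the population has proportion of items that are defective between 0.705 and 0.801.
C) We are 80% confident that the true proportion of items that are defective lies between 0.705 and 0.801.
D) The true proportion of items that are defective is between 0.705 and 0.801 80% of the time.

A confidence interval represents our confidence in the procedure, not a probability statement about the parameter.

Key concept: If we repeated this sampling process many times and computed an 80% CI each time, about 80% of those intervals would contain the true population parameter.

For this specific interval (0.705, 0.801):
- Midpoint (point estimate): 0.753
- Margin of error: 0.048

The correct interpretation is the one stating confidence that the true parameter lies in the interval — option C.

C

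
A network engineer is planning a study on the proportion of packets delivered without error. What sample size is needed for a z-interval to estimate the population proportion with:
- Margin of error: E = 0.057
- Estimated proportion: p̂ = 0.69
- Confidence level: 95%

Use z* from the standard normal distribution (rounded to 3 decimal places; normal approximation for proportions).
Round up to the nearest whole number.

Using z* for proportion z-interval (normal approximation).

For 95% confidence, z* = 1.96 (from standard normal table)

Sample size formula for proportion z-interval: n = z*²p̂(1-p̂)/E²

n = 1.96² × 0.69 × 0.31 / 0.057²
  = 3.8416 × 0.2139 / 0.003249
  = 252.9142

Round up to the nearest whole number: n = 253

253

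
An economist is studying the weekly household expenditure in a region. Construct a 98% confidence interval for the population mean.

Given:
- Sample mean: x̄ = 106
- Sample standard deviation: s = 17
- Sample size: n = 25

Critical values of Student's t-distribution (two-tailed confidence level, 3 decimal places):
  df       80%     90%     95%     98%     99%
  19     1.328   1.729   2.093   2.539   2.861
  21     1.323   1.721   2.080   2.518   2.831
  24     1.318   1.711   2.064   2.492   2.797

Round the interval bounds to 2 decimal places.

The population standard deviation σ is unknown (only the sample standard deviation s is given), so use a t-interval with df = n - 1 = 25 - 1 = 24.

For 98% confidence with df = 24, t* = 2.492 (from t-table)

Standard error: SE = s/√n = 17/√25 = 3.400000

Margin of error: E = t* × SE = 2.492 × 3.400000 = 8.4728

T-interval: x̄ ± E = 106 ± 8.4728 = (97.5272, 114.4728)

Rounded to 2 decimal places:

(97.53, 114.47)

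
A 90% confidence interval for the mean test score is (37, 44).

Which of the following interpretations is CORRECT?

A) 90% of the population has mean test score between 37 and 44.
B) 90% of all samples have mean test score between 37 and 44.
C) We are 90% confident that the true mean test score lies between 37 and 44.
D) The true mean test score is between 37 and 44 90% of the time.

A confidence interval represents our confidence in the procedure, not a probability statement about the parameter.

Key concept: If we repeated this sampling process many times and computed a 90% CI each time, about 90% of those intervals would contain the true population parameter.

For this specific interval (37, 44):
- Midpoint (point estimate): 40.5
- Margin of error: 3.5

The correct interpretation is the one stating confidence that the true parameter lies in the interval — option C.

C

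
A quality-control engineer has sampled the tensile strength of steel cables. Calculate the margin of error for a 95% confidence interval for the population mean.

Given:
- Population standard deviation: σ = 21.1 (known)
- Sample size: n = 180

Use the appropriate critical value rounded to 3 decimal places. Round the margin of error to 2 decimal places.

The population standard deviation σ is known, so use the z-interval margin of error formula.

For 95% confidence, z* = 1.96 (from standard normal table)

Margin of error formula for z-interval: E = z* × σ/√n

E = 1.96 × 21.1/√180
  = 1.96 × 1.572701
  = 3.0825

Rounded to 2 decimal places:

3.08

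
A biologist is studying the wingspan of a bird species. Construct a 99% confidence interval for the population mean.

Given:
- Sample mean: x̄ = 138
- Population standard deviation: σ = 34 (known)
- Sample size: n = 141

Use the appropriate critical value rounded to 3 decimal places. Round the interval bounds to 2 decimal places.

The population standard deviation σ is known, so use a z-interval (standard normal critical value).

For 99% confidence, z* = 2.576 (from standard normal table)

Standard error: SE = σ/√n = 34/√141 = 2.863317

Margin of error: E = z* × SE = 2.576 × 2.863317 = 7.3759

Z-interval: x̄ ± E = 138 ± 7.3759 = (130.6241, 145.3759)

Rounded to 2 decimal places:

(130.62, 145.38)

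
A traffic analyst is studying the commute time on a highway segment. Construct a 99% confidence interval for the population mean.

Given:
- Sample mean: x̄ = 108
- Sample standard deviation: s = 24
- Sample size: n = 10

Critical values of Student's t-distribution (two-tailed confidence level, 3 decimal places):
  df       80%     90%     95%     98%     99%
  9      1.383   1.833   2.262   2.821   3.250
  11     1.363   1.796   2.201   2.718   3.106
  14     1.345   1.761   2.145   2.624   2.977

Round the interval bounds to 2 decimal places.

The population standard deviation σ is unknown (only the sample standard deviation s is given), so use a t-interval with df = n - 1 = 10 - 1 = 9.

For 99% confidence with df = 9, t* = 3.250 (from t-table)

Standard error: SE = s/√n = 24/√10 = 7.589466

Margin of error: E = t* × SE = 3.250 × 7.589466 = 24.6658

T-interval: x̄ ± E = 108 ± 24.6658 = (83.3342, 132.6658)

Rounded to 2 decimal places:

(83.33, 132.67)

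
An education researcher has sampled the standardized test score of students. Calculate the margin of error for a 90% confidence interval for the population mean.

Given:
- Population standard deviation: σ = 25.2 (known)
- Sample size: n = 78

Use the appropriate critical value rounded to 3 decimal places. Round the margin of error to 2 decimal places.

The population standard deviation σ is known, so use the z-interval margin of error formula.

For 90% confidence, z* = 1.645 (from standard normal table)

Margin of error formula for z-interval: E = z* × σ/√n

E = 1.645 × 25.2/√78
  = 1.645 × 2.853338
  = 4.6937

Rounded to 2 decimal places:

4.69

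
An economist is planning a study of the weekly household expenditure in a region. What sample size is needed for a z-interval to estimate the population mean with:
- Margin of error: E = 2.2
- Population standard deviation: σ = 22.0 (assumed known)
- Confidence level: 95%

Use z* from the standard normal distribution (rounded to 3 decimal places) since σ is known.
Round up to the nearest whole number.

Using z* since population σ is known (z-interval formula).

For 95% confidence, z* = 1.96 (from standard normal table)

Sample size formula for z-interval: n = (z*σ/E)²

n = (1.96 × 22.0 / 2.2)²
  = (19.600000)²
  = 384.1600

Round up to the nearest whole number: n = 385

385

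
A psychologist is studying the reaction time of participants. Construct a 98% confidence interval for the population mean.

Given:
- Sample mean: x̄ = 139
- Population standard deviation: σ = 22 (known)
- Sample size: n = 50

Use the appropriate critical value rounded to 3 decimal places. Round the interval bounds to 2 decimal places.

The population standard deviation σ is known, so use a z-interval (standard normal critical value).

For 98% confidence, z* = 2.326 (from standard normal table)

Standard error: SE = σ/√n = 22/√50 = 3.111270

Margin of error: E = z* × SE = 2.326 × 3.111270 = 7.2368

Z-interval: x̄ ± E = 139 ± 7.2368 = (131.7632, 146.2368)

Rounded to 2 decimal places:

(131.76, 146.24)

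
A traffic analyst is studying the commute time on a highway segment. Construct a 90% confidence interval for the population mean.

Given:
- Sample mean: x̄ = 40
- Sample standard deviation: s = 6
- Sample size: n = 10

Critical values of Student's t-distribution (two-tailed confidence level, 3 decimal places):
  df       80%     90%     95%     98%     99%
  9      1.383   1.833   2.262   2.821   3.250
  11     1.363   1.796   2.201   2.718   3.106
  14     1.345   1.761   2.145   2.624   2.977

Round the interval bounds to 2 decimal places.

The population standard deviation σ is unknown (only the sample standard deviation s is given), so use a t-interval with df = n - 1 = 10 - 1 = 9.

For 90% confidence with df = 9, t* = 1.833 (from t-table)

Standard error: SE = s/√n = 6/√10 = 1.897367

Margin of error: E = t* × SE = 1.833 × 1.897367 = 3.4779

T-interval: x̄ ± E = 40 ± 3.4779 = (36.5221, 43.4779)

Rounded to 2 decimal places:

(36.52, 43.48)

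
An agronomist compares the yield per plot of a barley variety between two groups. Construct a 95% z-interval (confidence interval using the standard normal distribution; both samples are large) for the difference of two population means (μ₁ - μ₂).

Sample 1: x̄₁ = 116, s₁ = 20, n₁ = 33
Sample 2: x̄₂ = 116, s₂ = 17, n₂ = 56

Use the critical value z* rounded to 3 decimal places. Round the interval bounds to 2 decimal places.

Both samples are large (n₁ = 33 ≥ 30, n₂ = 56 ≥ 30), so a z-interval for the difference of means applies.

Point estimate: x̄₁ - x̄₂ = 116 - 116 = 0

Standard error: SE = √(s₁²/n₁ + s₂²/n₂)
= √(20²/33 + 17²/56)
= √(12.121212 + 5.160714)
= 4.157154

For 95% confidence, z* = 1.96 (from standard normal table)
Margin of error: E = z* × SE = 1.96 × 4.157154 = 8.1480

Z-interval: (x̄₁ - x̄₂) ± E = 0 ± 8.1480 = (-8.1480, 8.1480)

Rounded to 2 decimal places:

(-8.15, 8.15)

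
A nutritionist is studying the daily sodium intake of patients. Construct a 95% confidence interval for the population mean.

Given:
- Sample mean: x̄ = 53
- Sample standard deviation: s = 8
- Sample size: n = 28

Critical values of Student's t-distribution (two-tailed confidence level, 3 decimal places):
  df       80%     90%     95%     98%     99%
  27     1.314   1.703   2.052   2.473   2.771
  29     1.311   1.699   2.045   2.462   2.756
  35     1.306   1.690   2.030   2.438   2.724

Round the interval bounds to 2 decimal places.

The population standard deviation σ is unknown (only the sample standard deviation s is given), so use a t-interval with df = n - 1 = 28 - 1 = 27.

For 95% confidence with df = 27, t* = 2.052 (from t-table)

Standard error: SE = s/√n = 8/√28 = 1.511858

Margin of error: E = t* × SE = 2.052 × 1.511858 = 3.1023

T-interval: x̄ ± E = 53 ± 3.1023 = (49.8977, 56.1023)

Rounded to 2 decimal places:

(49.90, 56.10)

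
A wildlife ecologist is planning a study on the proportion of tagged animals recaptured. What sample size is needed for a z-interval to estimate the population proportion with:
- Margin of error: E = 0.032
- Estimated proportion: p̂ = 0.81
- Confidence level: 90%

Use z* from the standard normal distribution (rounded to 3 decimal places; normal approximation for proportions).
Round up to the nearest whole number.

Using z* for proportion z-interval (normal approximation).

For 90% confidence, z* = 1.645 (from standard normal table)

Sample size formula for proportion z-interval: n = z*²p̂(1-p̂)/E²

n = 1.645² × 0.81 × 0.19 / 0.032²
  = 2.706025 × 0.1539 / 0.001024
  = 406.6965

Round up to the nearest whole number: n = 407

407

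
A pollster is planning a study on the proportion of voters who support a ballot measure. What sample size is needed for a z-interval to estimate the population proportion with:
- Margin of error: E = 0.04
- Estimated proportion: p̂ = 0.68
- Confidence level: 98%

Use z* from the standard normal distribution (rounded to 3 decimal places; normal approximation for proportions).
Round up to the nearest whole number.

Using z* for proportion z-interval (normal approximation).

For 98% confidence, z* = 2.326 (from standard normal table)

Sample size formula for proportion z-interval: n = z*²p̂(1-p̂)/E²

n = 2.326² × 0.68 × 0.32 / 0.04²
  = 5.410276 × 0.2176 / 0.0016
  = 735.7975

Round up to the nearest whole number: n = 736

736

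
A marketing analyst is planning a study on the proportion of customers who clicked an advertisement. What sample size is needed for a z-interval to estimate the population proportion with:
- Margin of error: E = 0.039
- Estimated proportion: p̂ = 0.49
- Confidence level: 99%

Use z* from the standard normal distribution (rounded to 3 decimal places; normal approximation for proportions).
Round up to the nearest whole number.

Using z* for proportion z-interval (normal approximation).

For 99% confidence, z* = 2.576 (from standard normal table)

Sample size formula for proportion z-interval: n = z*²p̂(1-p̂)/E²

n = 2.576² × 0.49 × 0.51 / 0.039²
  = 6.635776 × 0.2499 / 0.001521
  = 1090.2567

Round up to the nearest whole number: n = 1091

1091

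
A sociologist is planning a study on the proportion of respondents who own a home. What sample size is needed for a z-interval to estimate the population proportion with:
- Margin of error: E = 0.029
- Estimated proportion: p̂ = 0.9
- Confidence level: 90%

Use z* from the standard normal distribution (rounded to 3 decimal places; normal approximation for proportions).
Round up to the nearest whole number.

Using z* for proportion z-interval (normal approximation).

For 90% confidence, z* = 1.645 (from standard normal table)

Sample size formula for proportion z-interval: n = z*²p̂(1-p̂)/E²

n = 1.645² × 0.9 × 0.1 / 0.029²
  = 2.706025 × 0.09 / 0.000841
  = 289.5865

Round up to the nearest whole number: n = 290

290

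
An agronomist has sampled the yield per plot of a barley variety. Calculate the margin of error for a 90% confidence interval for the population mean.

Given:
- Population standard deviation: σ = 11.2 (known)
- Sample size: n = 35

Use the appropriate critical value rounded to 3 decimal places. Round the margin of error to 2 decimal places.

The population standard deviation σ is known, so use the z-interval margin of error formula.

For 90% confidence, z* = 1.645 (from standard normal table)

Margin of error formula for z-interval: E = z* × σ/√n

E = 1.645 × 11.2/√35
  = 1.645 × 1.893146
  = 3.1142

Rounded to 2 decimal places:

3.11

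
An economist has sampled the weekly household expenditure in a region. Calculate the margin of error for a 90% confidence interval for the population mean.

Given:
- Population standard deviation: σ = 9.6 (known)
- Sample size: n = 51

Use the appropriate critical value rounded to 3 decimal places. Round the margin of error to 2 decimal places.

The population standard deviation σ is known, so use the z-interval margin of error formula.

For 90% confidence, z* = 1.645 (from standard normal table)

Margin of error formula for z-interval: E = z* × σ/√n

E = 1.645 × 9.6/√51
  = 1.645 × 1.344269
  = 2.2113

Rounded to 2 decimal places:

2.21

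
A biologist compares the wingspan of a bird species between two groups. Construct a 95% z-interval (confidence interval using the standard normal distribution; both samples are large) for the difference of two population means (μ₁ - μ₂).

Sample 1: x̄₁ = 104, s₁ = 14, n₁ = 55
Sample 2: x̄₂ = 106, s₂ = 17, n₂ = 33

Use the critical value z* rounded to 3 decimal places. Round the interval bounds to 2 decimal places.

Both samples are large (n₁ = 55 ≥ 30, n₂ = 33 ≥ 30), so a z-interval for the difference of means applies.

Point estimate: x̄₁ - x̄₂ = 104 - 106 = -2

Standard error: SE = √(s₁²/n₁ + s₂²/n₂)
= √(14²/55 + 17²/33)
= √(3.563636 + 8.757576)
= 3.510158

For 95% confidence, z* = 1.96 (from standard normal table)
Margin of error: E = z* × SE = 1.96 × 3.510158 = 6.8799

Z-interval: (x̄₁ - x̄₂) ± E = -2 ± 6.8799 = (-8.8799, 4.8799)

Rounded to 2 decimal places:

(-8.88, 4.88)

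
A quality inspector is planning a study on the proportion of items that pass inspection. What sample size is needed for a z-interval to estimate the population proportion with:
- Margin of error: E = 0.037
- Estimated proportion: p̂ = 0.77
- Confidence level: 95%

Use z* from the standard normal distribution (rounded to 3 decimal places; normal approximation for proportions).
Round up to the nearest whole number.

Using z* for proportion z-interval (normal approximation).

For 95% confidence, z* = 1.96 (from standard normal table)

Sample size formula for proportion z-interval: n = z*²p̂(1-p̂)/E²

n = 1.96² × 0.77 × 0.23 / 0.037²
  = 3.8416 × 0.1771 / 0.001369
  = 496.9667

Round up to the nearest whole number: n = 497

497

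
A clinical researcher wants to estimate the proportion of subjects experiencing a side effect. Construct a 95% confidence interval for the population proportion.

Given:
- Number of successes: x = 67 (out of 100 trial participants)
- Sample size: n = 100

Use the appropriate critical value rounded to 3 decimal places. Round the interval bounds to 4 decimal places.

Sample proportion: p̂ = 67/100 = 0.670000

Check conditions for normal approximation:
  np̂ = 67 ≥ 10 ✓
  n(1-p̂) = 33 ≥ 10 ✓

The sample is large enough, so use a z-interval (normal approximation) for the proportion.

For 95% confidence, z* = 1.96 (from standard normal table)

Standard error: SE = √(p̂(1-p̂)/n) = √(0.670000×0.330000/100) = 0.04702127

Margin of error: E = z* × SE = 1.96 × 0.04702127 = 0.092162

Z-interval: p̂ ± E = 0.670000 ± 0.092162 = (0.577838, 0.762162)

Rounded to 4 decimal places:

(0.5778, 0.7622)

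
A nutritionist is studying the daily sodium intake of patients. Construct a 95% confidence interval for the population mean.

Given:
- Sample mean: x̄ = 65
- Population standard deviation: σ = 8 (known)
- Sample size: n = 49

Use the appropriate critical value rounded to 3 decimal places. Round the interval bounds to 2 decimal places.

The population standard deviation σ is known, so use a z-interval (standard normal critical value).

For 95% confidence, z* = 1.96 (from standard normal table)

Standard error: SE = σ/√n = 8/√49 = 1.142857

Margin of error: E = z* × SE = 1.96 × 1.142857 = 2.2400

Z-interval: x̄ ± E = 65 ± 2.2400 = (62.7600, 67.2400)

Rounded to 2 decimal places:

(62.76, 67.24)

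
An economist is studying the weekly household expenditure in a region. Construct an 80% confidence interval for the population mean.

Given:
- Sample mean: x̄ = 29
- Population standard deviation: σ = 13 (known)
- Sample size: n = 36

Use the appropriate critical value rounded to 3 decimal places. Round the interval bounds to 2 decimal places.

The population standard deviation σ is known, so use a z-interval (standard normal critical value).

For 80% confidence, z* = 1.282 (from standard normal table)

Standard error: SE = σ/√n = 13/√36 = 2.166667

Margin of error: E = z* × SE = 1.282 × 2.166667 = 2.7777

Z-interval: x̄ ± E = 29 ± 2.7777 = (26.2223, 31.7777)

Rounded to 2 decimal places:

(26.22, 31.78)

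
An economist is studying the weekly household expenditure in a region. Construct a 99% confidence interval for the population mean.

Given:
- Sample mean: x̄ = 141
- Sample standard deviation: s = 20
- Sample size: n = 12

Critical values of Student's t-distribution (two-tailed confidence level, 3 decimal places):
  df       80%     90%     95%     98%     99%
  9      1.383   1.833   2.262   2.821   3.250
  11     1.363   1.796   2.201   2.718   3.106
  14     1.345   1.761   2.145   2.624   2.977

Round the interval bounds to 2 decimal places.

The population standard deviation σ is unknown (only the sample standard deviation s is given), so use a t-interval with df = n - 1 = 12 - 1 = 11.

For 99% confidence with df = 11, t* = 3.106 (from t-table)

Standard error: SE = s/√n = 20/√12 = 5.773503

Margin of error: E = t* × SE = 3.106 × 5.773503 = 17.9325

T-interval: x̄ ± E = 141 ± 17.9325 = (123.0675, 158.9325)

Rounded to 2 decimal places:

(123.07, 158.93)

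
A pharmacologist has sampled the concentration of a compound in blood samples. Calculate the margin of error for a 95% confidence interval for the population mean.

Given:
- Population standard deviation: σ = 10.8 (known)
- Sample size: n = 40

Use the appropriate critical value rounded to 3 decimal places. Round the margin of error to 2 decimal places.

The population standard deviation σ is known, so use the z-interval margin of error formula.

For 95% confidence, z* = 1.96 (from standard normal table)

Margin of error formula for z-interval: E = z* × σ/√n

E = 1.96 × 10.8/√40
  = 1.96 × 1.707630
  = 3.3470

Rounded to 2 decimal places:

3.35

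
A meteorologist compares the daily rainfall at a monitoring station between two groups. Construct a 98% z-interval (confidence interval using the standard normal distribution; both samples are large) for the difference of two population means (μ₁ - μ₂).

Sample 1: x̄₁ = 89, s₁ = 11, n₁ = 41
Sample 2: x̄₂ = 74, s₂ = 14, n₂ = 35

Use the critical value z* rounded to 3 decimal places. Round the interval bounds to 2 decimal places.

Both samples are large (n₁ = 41 ≥ 30, n₂ = 35 ≥ 30), so a z-interval for the difference of means applies.

Point estimate: x̄₁ - x̄₂ = 89 - 74 = 15

Standard error: SE = √(s₁²/n₁ + s₂²/n₂)
= √(11²/41 + 14²/35)
= √(2.951220 + 5.600000)
= 2.924247

For 98% confidence, z* = 2.326 (from standard normal table)
Margin of error: E = z* × SE = 2.326 × 2.924247 = 6.8018

Z-interval: (x̄₁ - x̄₂) ± E = 15 ± 6.8018 = (8.1982, 21.8018)

Rounded to 2 decimal places:

(8.20, 21.80)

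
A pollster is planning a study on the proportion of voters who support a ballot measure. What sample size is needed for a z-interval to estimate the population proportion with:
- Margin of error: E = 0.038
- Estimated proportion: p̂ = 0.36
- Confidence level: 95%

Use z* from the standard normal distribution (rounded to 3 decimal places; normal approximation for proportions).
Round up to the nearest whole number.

Using z* for proportion z-interval (normal approximation).

For 95% confidence, z* = 1.96 (from standard normal table)

Sample size formula for proportion z-interval: n = z*²p̂(1-p̂)/E²

n = 1.96² × 0.36 × 0.64 / 0.038²
  = 3.8416 × 0.2304 / 0.001444
  = 612.9534

Round up to the nearest whole number: n = 613

613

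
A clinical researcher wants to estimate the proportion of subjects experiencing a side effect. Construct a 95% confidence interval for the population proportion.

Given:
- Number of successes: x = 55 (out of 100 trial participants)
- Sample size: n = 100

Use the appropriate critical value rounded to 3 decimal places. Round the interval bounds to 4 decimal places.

Sample proportion: p̂ = 55/100 = 0.550000

Check conditions for normal approximation:
  np̂ = 55 ≥ 10 ✓
  n(1-p̂) = 45 ≥ 10 ✓

The sample is large enough, so use a z-interval (normal approximation) for the proportion.

For 95% confidence, z* = 1.96 (from standard normal table)

Standard error: SE = √(p̂(1-p̂)/n) = √(0.550000×0.450000/100) = 0.04974937

Margin of error: E = z* × SE = 1.96 × 0.04974937 = 0.097509

Z-interval: p̂ ± E = 0.550000 ± 0.097509 = (0.452491, 0.647509)

Rounded to 4 decimal places:

(0.4525, 0.6475)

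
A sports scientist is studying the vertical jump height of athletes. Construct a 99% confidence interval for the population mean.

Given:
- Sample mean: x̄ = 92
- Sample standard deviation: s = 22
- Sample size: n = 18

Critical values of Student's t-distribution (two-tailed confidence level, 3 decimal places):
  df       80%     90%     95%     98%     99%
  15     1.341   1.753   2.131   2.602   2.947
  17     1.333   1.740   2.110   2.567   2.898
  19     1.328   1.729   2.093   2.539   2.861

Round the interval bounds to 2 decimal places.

The population standard deviation σ is unknown (only the sample standard deviation s is given), so use a t-interval with df = n - 1 = 18 - 1 = 17.

For 99% confidence with df = 17, t* = 2.898 (from t-table)

Standard error: SE = s/√n = 22/√18 = 5.185450

Margin of error: E = t* × SE = 2.898 × 5.185450 = 15.0274

T-interval: x̄ ± E = 92 ± 15.0274 = (76.9726, 107.0274)

Rounded to 2 decimal places:

(76.97, 107.03)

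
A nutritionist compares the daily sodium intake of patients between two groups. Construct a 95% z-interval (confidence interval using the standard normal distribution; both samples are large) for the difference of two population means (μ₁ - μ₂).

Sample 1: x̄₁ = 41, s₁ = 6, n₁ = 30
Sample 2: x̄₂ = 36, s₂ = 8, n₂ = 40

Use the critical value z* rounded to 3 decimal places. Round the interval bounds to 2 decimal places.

Both samples are large (n₁ = 30 ≥ 30, n₂ = 40 ≥ 30), so a z-interval for the difference of means applies.

Point estimate: x̄₁ - x̄₂ = 41 - 36 = 5

Standard error: SE = √(s₁²/n₁ + s₂²/n₂)
= √(6²/30 + 8²/40)
= √(1.200000 + 1.600000)
= 1.673320

For 95% confidence, z* = 1.96 (from standard normal table)
Margin of error: E = z* × SE = 1.96 × 1.673320 = 3.2797

Z-interval: (x̄₁ - x̄₂) ± E = 5 ± 3.2797 = (1.7203, 8.2797)

Rounded to 2 decimal places:

(1.72, 8.28)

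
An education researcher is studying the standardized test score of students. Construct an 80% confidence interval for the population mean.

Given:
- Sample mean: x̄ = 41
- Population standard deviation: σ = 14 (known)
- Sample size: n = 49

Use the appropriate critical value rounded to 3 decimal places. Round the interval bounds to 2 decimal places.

The population standard deviation σ is known, so use a z-interval (standard normal critical value).

For 80% confidence, z* = 1.282 (from standard normal table)

Standard error: SE = σ/√n = 14/√49 = 2.000000

Margin of error: E = z* × SE = 1.282 × 2.000000 = 2.5640

Z-interval: x̄ ± E = 41 ± 2.5640 = (38.4360, 43.5640)

Rounded to 2 decimal places:

(38.44, 43.56)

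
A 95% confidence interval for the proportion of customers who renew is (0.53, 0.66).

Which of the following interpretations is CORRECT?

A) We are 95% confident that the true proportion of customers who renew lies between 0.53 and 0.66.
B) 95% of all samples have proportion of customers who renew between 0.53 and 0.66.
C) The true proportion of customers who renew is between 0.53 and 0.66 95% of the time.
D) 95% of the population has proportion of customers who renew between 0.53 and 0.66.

A confidence interval represents our confidence in the procedure, not a probability statement about the parameter.

Key concept: If we repeated this sampling process many times and computed a 95% CI each time, about 95% of those intervals would contain the true population parameter.

For this specific interval (0.53, 0.66):
- Midpoint (point estimate): 0.595
- Margin of error: 0.065

The correct interpretation is the one stating confidence that the true parameter lies in the interval — option A.

A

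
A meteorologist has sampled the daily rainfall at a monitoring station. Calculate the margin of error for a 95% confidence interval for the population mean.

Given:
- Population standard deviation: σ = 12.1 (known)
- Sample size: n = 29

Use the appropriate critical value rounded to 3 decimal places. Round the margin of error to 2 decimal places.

The population standard deviation σ is known, so use the z-interval margin of error formula.

For 95% confidence, z* = 1.96 (from standard normal table)

Margin of error formula for z-interval: E = z* × σ/√n

E = 1.96 × 12.1/√29
  = 1.96 × 2.246914
  = 4.4040

Rounded to 2 decimal places:

4.40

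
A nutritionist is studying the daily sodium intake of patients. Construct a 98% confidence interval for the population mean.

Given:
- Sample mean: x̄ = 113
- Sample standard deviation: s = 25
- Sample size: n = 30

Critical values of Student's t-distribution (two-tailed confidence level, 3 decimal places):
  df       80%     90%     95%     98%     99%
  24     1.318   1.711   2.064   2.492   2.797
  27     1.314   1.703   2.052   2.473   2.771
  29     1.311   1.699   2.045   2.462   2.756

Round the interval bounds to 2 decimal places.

The population standard deviation σ is unknown (only the sample standard deviation s is given), so use a t-interval with df = n - 1 = 30 - 1 = 29.

For 98% confidence with df = 29, t* = 2.462 (from t-table)

Standard error: SE = s/√n = 25/√30 = 4.564355

Margin of error: E = t* × SE = 2.462 × 4.564355 = 11.2374

T-interval: x̄ ± E = 113 ± 11.2374 = (101.7626, 124.2374)

Rounded to 2 decimal places:

(101.76, 124.24)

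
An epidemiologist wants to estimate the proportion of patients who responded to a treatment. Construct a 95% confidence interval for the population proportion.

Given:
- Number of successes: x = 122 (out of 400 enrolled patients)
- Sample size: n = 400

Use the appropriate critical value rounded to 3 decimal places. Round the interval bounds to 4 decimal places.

Sample proportion: p̂ = 122/400 = 0.305000

Check conditions for normal approximation:
  np̂ = 122 ≥ 10 ✓
  n(1-p̂) = 278 ≥ 10 ✓

The sample is large enough, so use a z-interval (normal approximation) for the proportion.

For 95% confidence, z* = 1.96 (from standard normal table)

Standard error: SE = √(p̂(1-p̂)/n) = √(0.305000×0.695000/400) = 0.02302037

Margin of error: E = z* × SE = 1.96 × 0.02302037 = 0.045120

Z-interval: p̂ ± E = 0.305000 ± 0.045120 = (0.259880, 0.350120)

Rounded to 4 decimal places:

(0.2599, 0.3501)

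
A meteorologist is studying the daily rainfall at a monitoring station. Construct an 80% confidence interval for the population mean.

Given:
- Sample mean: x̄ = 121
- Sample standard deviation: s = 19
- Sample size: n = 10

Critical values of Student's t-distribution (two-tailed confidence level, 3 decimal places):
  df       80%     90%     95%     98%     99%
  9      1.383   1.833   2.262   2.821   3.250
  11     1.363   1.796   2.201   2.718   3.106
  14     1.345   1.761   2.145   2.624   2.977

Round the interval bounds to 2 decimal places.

The population standard deviation σ is unknown (only the sample standard deviation s is given), so use a t-interval with df = n - 1 = 10 - 1 = 9.

For 80% confidence with df = 9, t* = 1.383 (from t-table)

Standard error: SE = s/√n = 19/√10 = 6.008328

Margin of error: E = t* × SE = 1.383 × 6.008328 = 8.3095

T-interval: x̄ ± E = 121 ± 8.3095 = (112.6905, 129.3095)

Rounded to 2 decimal places:

(112.69, 129.31)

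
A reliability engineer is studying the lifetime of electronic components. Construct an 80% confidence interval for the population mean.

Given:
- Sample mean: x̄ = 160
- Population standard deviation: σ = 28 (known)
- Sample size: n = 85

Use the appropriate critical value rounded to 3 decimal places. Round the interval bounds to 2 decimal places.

The population standard deviation σ is known, so use a z-interval (standard normal critical value).

For 80% confidence, z* = 1.282 (from standard normal table)

Standard error: SE = σ/√n = 28/√85 = 3.037026

Margin of error: E = z* × SE = 1.282 × 3.037026 = 3.8935

Z-interval: x̄ ± E = 160 ± 3.8935 = (156.1065, 163.8935)

Rounded to 2 decimal places:

(156.11, 163.89)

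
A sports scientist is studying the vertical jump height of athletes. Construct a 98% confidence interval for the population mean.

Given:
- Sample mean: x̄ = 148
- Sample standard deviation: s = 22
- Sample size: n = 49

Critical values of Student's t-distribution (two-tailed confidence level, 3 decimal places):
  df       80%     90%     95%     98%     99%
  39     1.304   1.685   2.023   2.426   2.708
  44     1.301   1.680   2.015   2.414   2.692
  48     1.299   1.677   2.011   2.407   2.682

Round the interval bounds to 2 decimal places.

The population standard deviation σ is unknown (only the sample standard deviation s is given), so use a t-interval with df = n - 1 = 49 - 1 = 48.

For 98% confidence with df = 48, t* = 2.407 (from t-table)

Standard error: SE = s/√n = 22/√49 = 3.142857

Margin of error: E = t* × SE = 2.407 × 3.142857 = 7.5649

T-interval: x̄ ± E = 148 ± 7.5649 = (140.4351, 155.5649)

Rounded to 2 decimal places:

(140.44, 155.56)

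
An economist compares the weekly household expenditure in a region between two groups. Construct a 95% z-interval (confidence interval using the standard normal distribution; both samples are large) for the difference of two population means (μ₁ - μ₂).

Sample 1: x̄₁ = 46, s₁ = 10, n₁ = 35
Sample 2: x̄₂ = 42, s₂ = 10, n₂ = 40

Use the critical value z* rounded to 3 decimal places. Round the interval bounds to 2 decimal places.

Both samples are large (n₁ = 35 ≥ 30, n₂ = 40 ≥ 30), so a z-interval for the difference of means applies.

Point estimate: x̄₁ - x̄₂ = 46 - 42 = 4

Standard error: SE = √(s₁²/n₁ + s₂²/n₂)
= √(10²/35 + 10²/40)
= √(2.857143 + 2.500000)
= 2.314550

For 95% confidence, z* = 1.96 (from standard normal table)
Margin of error: E = z* × SE = 1.96 × 2.314550 = 4.5365

Z-interval: (x̄₁ - x̄₂) ± E = 4 ± 4.5365 = (-0.5365, 8.5365)

Rounded to 2 decimal places:

(-0.54, 8.54)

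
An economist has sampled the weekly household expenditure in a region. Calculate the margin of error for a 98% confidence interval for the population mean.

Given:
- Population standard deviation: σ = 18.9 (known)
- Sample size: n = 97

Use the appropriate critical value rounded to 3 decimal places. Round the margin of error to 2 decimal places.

The population standard deviation σ is known, so use the z-interval margin of error formula.

For 98% confidence, z* = 2.326 (from standard normal table)

Margin of error formula for z-interval: E = z* × σ/√n

E = 2.326 × 18.9/√97
  = 2.326 × 1.919004
  = 4.4636

Rounded to 2 decimal places:

4.46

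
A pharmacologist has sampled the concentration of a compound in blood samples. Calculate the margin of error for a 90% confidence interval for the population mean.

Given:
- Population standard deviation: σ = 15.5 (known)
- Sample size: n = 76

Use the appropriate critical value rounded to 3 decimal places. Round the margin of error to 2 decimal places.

The population standard deviation σ is known, so use the z-interval margin of error formula.

For 90% confidence, z* = 1.645 (from standard normal table)

Margin of error formula for z-interval: E = z* × σ/√n

E = 1.645 × 15.5/√76
  = 1.645 × 1.777972
  = 2.9248

Rounded to 2 decimal places:

2.92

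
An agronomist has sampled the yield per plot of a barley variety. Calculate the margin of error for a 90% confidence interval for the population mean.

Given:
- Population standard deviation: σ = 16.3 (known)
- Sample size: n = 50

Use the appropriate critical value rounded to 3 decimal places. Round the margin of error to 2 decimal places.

The population standard deviation σ is known, so use the z-interval margin of error formula.

For 90% confidence, z* = 1.645 (from standard normal table)

Margin of error formula for z-interval: E = z* × σ/√n

E = 1.645 × 16.3/√50
  = 1.645 × 2.305168
  = 3.7920

Rounded to 2 decimal places:

3.79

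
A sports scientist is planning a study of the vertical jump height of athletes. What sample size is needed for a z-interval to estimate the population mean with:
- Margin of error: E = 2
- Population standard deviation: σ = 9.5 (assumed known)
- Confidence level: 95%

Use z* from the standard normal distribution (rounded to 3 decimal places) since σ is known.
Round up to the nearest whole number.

Using z* since population σ is known (z-interval formula).

For 95% confidence, z* = 1.96 (from standard normal table)

Sample size formula for z-interval: n = (z*σ/E)²

n = (1.96 × 9.5 / 2)²
  = (9.310000)²
  = 86.6761

Round up to the nearest whole number: n = 87

87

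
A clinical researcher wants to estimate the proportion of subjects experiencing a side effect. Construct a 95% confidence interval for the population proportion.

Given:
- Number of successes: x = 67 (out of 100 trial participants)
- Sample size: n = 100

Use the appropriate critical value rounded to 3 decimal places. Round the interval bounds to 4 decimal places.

Sample proportion: p̂ = 67/100 = 0.670000

Check conditions for normal approximation:
  np̂ = 67 ≥ 10 ✓
  n(1-p̂) = 33 ≥ 10 ✓

The sample is large enough, so use a z-interval (normal approximation) for the proportion.

For 95% confidence, z* = 1.96 (from standard normal table)

Standard error: SE = √(p̂(1-p̂)/n) = √(0.670000×0.330000/100) = 0.04702127

Margin of error: E = z* × SE = 1.96 × 0.04702127 = 0.092162

Z-interval: p̂ ± E = 0.670000 ± 0.092162 = (0.577838, 0.762162)

Rounded to 4 decimal places:

(0.5778, 0.7622)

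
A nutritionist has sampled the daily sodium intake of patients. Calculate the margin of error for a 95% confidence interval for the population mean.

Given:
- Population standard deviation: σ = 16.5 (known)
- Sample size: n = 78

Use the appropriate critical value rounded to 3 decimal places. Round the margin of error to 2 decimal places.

The population standard deviation σ is known, so use the z-interval margin of error formula.

For 95% confidence, z* = 1.96 (from standard normal table)

Margin of error formula for z-interval: E = z* × σ/√n

E = 1.96 × 16.5/√78
  = 1.96 × 1.868257
  = 3.6618

Rounded to 2 decimal places:

3.66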